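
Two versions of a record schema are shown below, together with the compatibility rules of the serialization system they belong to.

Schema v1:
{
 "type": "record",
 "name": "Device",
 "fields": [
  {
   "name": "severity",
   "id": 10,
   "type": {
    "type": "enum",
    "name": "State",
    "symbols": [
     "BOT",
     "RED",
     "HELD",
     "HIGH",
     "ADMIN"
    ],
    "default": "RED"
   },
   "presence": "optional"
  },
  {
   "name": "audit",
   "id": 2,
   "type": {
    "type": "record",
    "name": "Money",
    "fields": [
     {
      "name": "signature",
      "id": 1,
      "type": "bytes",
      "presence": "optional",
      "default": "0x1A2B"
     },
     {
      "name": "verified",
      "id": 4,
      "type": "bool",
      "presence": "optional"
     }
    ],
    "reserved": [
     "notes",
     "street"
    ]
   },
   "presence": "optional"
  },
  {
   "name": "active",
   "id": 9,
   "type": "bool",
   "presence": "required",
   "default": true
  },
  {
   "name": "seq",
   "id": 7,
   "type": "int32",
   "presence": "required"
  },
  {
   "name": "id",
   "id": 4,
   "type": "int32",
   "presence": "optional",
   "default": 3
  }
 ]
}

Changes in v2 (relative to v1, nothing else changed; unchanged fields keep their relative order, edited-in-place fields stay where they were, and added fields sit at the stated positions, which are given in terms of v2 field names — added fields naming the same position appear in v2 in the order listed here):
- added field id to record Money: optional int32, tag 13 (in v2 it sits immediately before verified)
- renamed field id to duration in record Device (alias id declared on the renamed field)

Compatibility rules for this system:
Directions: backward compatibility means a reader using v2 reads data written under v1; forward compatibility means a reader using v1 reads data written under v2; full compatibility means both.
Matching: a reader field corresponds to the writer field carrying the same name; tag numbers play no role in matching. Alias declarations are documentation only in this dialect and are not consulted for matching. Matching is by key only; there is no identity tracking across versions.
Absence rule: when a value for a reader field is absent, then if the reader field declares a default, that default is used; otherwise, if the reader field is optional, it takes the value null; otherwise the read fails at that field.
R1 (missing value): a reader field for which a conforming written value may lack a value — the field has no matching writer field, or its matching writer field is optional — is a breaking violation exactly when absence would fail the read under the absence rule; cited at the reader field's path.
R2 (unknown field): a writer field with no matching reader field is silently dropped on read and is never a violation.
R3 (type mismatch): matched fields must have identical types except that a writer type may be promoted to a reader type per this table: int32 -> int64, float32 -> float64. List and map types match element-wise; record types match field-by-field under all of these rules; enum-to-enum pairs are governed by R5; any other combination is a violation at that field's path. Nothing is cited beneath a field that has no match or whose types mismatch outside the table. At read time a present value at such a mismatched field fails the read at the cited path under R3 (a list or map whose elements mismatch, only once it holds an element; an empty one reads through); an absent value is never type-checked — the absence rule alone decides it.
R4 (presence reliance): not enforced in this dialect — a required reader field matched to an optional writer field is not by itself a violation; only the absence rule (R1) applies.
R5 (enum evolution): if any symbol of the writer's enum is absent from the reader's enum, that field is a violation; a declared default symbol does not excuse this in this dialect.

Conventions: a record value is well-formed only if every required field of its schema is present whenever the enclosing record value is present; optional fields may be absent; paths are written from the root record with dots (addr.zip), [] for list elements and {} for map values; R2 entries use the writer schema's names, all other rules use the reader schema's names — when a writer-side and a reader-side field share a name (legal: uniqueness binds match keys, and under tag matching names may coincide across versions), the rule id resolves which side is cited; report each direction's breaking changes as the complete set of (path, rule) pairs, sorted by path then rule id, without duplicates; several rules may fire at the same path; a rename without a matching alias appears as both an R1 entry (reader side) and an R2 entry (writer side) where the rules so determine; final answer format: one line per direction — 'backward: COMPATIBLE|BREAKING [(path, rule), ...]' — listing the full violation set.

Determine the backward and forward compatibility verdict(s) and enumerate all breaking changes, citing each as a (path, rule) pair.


in Device below, arrows point writer -> reader
backward on Device — v2 reading data written by v1:
  writer optional, State -> State: reader severity maps from writer severity
  writer optional, Money -> Money: reader audit maps from writer audit
  writer required, bool -> bool: reader active maps from writer active
  writer required, int32 -> int32: reader seq maps from writer seq
  duration: no writer-side match
  writer field id has no reader counterpart
  writer optional, bytes -> bytes: reader audit.signature maps from writer audit.signature
  audit.id: no writer-side match
  writer optional, bool -> bool: reader audit.verified maps from writer audit.verified
  => backward: COMPATIBLE
forward on Device — v1 reading data written by v2:
  writer optional, State -> State: reader severity maps from writer severity
  writer optional, Money -> Money: reader audit maps from writer audit
  writer required, bool -> bool: reader active maps from writer active
  writer required, int32 -> int32: reader seq maps from writer seq
  id: no writer-side match
  writer field duration has no reader counterpart
  writer optional, bytes -> bytes: reader audit.signature maps from writer audit.signature
  writer optional, bool -> bool: reader audit.verified maps from writer audit.verified
  writer field audit.id has no reader counterpart
  => forward: COMPATIBLE

backward: COMPATIBLE []; forward: COMPATIBLE []


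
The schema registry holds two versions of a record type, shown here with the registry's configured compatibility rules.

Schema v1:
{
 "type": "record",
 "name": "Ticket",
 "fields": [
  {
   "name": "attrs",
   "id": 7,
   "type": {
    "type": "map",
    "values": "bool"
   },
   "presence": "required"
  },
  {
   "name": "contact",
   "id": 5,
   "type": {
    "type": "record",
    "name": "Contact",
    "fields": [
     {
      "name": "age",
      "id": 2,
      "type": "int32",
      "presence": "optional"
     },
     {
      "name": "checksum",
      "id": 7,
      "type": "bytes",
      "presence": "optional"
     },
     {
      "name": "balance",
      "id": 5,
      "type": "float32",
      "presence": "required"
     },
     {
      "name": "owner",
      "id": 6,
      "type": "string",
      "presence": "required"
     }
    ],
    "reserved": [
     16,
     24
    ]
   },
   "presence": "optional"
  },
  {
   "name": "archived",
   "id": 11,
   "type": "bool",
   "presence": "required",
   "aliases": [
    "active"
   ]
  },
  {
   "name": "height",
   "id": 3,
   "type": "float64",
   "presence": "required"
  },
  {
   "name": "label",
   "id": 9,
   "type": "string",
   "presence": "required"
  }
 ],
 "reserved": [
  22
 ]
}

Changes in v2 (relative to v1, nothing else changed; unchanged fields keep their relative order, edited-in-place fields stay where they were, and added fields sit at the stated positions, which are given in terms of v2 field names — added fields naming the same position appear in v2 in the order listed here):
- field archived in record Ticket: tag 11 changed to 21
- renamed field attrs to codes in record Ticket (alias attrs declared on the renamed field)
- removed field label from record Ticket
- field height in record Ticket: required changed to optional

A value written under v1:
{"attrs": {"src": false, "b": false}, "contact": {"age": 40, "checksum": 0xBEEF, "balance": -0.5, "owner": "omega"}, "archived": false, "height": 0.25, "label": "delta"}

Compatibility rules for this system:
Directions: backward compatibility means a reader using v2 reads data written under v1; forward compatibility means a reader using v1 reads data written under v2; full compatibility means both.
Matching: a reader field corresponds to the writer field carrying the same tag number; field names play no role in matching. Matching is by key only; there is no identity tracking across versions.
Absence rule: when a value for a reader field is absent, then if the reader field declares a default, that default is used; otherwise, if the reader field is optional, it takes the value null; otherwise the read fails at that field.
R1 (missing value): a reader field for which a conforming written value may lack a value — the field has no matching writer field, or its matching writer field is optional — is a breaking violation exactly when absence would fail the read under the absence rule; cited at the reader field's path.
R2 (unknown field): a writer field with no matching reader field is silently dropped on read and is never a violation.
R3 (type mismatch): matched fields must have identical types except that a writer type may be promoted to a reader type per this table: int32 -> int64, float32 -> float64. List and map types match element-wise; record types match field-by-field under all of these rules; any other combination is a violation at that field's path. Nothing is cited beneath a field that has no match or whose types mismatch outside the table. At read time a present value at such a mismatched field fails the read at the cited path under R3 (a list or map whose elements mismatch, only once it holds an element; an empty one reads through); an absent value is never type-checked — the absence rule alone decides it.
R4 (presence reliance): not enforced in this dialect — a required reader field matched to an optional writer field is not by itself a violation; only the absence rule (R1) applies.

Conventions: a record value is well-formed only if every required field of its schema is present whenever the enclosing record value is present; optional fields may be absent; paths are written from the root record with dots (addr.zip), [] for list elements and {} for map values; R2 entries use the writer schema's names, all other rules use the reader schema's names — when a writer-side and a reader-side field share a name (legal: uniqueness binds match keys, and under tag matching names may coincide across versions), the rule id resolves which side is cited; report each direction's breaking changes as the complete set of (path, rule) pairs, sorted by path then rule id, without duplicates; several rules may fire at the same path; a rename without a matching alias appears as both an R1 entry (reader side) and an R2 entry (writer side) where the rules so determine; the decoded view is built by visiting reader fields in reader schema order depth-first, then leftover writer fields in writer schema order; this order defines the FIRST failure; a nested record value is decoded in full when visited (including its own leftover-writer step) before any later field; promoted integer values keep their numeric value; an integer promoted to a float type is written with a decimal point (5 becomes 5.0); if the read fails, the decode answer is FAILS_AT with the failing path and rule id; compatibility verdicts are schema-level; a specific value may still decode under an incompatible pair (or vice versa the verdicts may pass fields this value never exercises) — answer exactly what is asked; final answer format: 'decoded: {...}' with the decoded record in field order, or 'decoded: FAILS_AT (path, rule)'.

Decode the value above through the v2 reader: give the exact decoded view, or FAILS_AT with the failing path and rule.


decoded: FAILS_AT (archived, R1)

in Ticket below, arrows point writer -> reader
decoding the Ticket value with the v2 reader:
  codes := {"src": false, "b": false} (from writer attrs)
  contact.age := 40
  contact.checksum := 0xBEEF
  contact.balance := -0.5
  contact.owner := "omega"
  read fails at archived under R1 (no fill)
  => FAILS_AT (archived, R1)
checking off the Ticket differences that do not matter here:
  renamed field attrs to codes in record Ticket (alias attrs declared on the renamed field) -> triggers nothing under the printed rules; the Ticket answer is the same either way
  removed field label from record Ticket -> a verdict-level change on Ticket — the shown value reads the same
  field height in record Ticket: required changed to optional -> a verdict-level change on Ticket — the shown value reads the same


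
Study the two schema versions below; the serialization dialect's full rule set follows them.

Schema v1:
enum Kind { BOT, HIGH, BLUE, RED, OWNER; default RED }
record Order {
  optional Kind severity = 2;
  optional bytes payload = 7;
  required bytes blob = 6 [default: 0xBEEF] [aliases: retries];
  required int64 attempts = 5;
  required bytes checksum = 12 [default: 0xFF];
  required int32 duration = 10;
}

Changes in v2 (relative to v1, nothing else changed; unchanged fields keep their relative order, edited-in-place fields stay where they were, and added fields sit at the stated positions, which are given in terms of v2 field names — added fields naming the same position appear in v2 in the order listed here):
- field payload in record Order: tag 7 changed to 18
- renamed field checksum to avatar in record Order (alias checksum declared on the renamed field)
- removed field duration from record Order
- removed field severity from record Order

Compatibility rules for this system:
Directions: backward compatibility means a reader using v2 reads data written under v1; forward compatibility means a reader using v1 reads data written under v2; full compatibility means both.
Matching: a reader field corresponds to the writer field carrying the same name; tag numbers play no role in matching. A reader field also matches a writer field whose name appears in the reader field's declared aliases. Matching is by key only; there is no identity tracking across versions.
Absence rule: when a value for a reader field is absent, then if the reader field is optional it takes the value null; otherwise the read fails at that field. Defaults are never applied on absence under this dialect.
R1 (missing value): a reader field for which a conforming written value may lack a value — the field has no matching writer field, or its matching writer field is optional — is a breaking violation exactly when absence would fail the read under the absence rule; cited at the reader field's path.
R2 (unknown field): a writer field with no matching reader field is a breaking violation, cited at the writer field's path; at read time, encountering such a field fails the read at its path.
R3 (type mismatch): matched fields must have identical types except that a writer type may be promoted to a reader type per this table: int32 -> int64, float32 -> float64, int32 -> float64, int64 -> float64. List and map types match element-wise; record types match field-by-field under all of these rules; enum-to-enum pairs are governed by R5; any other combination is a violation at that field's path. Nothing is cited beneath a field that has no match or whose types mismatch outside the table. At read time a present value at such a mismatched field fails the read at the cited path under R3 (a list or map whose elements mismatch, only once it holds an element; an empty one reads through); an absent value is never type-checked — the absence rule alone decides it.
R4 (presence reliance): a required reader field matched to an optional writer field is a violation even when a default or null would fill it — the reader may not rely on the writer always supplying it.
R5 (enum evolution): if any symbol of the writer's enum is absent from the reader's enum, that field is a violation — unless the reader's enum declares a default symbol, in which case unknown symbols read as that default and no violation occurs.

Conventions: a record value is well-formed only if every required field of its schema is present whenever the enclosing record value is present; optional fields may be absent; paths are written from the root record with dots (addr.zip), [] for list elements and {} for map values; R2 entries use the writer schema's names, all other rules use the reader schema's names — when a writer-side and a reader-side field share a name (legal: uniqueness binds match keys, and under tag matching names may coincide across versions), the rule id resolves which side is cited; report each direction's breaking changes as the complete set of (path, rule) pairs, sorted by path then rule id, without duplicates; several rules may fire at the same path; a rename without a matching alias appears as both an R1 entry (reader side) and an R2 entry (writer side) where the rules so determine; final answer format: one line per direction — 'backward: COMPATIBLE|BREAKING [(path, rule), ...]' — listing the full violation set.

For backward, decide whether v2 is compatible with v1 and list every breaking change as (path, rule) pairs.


each type pair in Order: writer, then reader
backward for Order (reader v2, writer v1):
  payload <- payload (bytes -> bytes, writer optional)
  blob <- blob (bytes -> bytes, writer required)
  attempts <- attempts (int64 -> int64, writer required)
  avatar <- checksum (bytes -> bytes, writer required)
  writer severity: unknown to reader
  writer duration: unknown to reader
  rule R2 violated at duration
  rule R2 violated at severity
  => backward: BREAKING (2)
remaining Order differences; none change what is asked:
  field payload in record Order: tag 7 changed to 18 -> fires no rule on Order, leaving the asked answer as it is
  renamed field checksum to avatar in record Order (alias checksum declared on the renamed field) -> its effect on Order is confined to the forward direction, not asked

backward: BREAKING [(duration, R2), (severity, R2)]


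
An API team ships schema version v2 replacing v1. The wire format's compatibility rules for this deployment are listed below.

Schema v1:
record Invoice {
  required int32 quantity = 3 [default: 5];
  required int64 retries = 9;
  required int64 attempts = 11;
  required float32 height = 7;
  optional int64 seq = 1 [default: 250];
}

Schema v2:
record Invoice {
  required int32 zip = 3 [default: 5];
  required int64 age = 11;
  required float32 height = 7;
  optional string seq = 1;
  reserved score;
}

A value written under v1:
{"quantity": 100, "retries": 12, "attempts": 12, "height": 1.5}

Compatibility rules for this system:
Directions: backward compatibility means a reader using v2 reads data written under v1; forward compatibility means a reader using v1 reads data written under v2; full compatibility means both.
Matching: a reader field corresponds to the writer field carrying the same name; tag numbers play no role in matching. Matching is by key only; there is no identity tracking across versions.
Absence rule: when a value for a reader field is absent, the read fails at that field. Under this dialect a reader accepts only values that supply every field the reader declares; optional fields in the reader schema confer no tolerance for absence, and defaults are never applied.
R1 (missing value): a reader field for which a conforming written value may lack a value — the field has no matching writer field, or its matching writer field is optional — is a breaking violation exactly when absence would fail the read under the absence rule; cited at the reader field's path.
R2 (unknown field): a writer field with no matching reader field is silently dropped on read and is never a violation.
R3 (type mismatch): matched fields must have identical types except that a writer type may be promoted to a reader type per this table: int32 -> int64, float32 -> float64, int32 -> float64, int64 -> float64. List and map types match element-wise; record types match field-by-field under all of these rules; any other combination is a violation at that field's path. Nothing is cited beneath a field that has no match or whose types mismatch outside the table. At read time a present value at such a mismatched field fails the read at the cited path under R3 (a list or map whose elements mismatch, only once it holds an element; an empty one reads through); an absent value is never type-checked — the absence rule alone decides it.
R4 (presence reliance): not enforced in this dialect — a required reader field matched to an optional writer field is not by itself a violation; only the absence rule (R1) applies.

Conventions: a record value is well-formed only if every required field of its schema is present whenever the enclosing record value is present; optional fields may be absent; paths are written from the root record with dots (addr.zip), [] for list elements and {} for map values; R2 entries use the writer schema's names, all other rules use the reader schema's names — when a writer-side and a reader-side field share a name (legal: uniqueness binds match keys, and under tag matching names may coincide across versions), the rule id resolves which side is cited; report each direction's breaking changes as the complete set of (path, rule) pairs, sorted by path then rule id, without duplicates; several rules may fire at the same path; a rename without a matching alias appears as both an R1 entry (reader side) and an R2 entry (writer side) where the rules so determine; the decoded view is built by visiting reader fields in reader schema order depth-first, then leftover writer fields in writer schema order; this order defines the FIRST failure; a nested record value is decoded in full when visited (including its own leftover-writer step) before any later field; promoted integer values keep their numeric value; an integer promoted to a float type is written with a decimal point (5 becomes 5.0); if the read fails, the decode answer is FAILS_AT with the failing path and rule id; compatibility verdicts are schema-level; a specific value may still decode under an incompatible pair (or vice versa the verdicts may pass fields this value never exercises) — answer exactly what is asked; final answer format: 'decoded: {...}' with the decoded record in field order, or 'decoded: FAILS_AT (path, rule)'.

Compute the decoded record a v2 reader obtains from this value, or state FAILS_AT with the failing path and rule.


the writer's type comes first in each Invoice pair
migrating the Invoice value to v2:
  read fails at zip under R1 (no fill)
  => FAILS_AT (zip, R1)
the other Invoice changes do not affect what is asked:
  renamed field attempts to age in record Invoice -> shifts the Invoice verdicts, not this decode
  removed field retries from record Invoice -> shifts the Invoice verdicts, not this decode
  field seq in record Invoice: type int64 changed to string (its default is dropped) -> shifts the Invoice verdicts, not this decode

decoded: FAILS_AT (zip, R1)


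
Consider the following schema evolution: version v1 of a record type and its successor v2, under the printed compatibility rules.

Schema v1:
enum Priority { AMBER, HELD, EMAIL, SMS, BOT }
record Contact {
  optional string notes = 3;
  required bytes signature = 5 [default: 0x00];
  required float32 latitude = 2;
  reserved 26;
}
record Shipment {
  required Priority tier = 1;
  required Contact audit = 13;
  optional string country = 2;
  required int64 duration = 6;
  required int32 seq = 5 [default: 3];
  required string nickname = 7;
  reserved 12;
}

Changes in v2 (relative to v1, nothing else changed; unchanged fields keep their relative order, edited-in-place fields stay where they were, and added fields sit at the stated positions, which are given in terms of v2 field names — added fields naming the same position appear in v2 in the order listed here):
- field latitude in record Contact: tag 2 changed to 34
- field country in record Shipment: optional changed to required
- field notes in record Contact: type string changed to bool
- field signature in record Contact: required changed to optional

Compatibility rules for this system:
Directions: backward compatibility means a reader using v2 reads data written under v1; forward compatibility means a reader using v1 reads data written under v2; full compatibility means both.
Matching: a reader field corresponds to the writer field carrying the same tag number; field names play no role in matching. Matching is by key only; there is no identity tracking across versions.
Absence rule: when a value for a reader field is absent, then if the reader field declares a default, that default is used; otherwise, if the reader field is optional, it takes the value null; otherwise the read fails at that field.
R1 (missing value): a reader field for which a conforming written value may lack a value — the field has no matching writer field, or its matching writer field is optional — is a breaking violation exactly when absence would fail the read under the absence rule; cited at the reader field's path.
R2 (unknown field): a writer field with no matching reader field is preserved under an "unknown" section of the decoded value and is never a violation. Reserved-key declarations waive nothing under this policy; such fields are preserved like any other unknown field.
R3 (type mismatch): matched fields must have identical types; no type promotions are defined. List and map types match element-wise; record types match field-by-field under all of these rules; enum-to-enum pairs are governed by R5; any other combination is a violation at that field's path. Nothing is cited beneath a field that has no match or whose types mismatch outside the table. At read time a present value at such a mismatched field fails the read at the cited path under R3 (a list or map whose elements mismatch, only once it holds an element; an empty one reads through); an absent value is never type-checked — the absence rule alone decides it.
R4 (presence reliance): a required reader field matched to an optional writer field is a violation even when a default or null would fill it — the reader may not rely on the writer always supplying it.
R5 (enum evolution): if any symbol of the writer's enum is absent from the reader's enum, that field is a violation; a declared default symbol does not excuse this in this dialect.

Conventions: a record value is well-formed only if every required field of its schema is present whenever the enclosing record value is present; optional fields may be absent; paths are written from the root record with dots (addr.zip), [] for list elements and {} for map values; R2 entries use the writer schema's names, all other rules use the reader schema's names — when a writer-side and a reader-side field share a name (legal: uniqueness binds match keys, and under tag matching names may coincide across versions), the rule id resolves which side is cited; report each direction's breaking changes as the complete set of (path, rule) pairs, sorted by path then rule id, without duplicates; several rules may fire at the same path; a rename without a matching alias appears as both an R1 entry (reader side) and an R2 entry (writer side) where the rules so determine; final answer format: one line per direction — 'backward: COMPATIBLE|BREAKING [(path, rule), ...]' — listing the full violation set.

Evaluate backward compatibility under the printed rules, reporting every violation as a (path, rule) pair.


in Shipment below, arrows point writer -> reader
backward for Shipment (reader v2, writer v1):
  Priority -> Priority, writer required: tier aligns to tier
  Contact -> Contact, writer required: audit aligns to audit
  string -> string, writer optional: country aligns to country
  int64 -> int64, writer required: duration aligns to duration
  int32 -> int32, writer required: seq aligns to seq
  string -> string, writer required: nickname aligns to nickname
  string -> bool, writer optional: audit.notes aligns to audit.notes
  bytes -> bytes, writer required: audit.signature aligns to audit.signature
  audit.latitude: no writer-side match
  leftover writer field: audit.latitude
  R1 fires at audit.latitude
  R3 fires at audit.notes
  R1 fires at country
  R4 fires at country
  => 4 violation(s): backward is BREAKING for Shipment
checking off the Shipment differences that do not matter here:
  field signature in record Contact: required changed to optional -> matters only for Shipment's forward compatibility — outside the asked direction

backward: BREAKING [(audit.latitude, R1), (audit.notes, R3), (country, R1), (country, R4)]


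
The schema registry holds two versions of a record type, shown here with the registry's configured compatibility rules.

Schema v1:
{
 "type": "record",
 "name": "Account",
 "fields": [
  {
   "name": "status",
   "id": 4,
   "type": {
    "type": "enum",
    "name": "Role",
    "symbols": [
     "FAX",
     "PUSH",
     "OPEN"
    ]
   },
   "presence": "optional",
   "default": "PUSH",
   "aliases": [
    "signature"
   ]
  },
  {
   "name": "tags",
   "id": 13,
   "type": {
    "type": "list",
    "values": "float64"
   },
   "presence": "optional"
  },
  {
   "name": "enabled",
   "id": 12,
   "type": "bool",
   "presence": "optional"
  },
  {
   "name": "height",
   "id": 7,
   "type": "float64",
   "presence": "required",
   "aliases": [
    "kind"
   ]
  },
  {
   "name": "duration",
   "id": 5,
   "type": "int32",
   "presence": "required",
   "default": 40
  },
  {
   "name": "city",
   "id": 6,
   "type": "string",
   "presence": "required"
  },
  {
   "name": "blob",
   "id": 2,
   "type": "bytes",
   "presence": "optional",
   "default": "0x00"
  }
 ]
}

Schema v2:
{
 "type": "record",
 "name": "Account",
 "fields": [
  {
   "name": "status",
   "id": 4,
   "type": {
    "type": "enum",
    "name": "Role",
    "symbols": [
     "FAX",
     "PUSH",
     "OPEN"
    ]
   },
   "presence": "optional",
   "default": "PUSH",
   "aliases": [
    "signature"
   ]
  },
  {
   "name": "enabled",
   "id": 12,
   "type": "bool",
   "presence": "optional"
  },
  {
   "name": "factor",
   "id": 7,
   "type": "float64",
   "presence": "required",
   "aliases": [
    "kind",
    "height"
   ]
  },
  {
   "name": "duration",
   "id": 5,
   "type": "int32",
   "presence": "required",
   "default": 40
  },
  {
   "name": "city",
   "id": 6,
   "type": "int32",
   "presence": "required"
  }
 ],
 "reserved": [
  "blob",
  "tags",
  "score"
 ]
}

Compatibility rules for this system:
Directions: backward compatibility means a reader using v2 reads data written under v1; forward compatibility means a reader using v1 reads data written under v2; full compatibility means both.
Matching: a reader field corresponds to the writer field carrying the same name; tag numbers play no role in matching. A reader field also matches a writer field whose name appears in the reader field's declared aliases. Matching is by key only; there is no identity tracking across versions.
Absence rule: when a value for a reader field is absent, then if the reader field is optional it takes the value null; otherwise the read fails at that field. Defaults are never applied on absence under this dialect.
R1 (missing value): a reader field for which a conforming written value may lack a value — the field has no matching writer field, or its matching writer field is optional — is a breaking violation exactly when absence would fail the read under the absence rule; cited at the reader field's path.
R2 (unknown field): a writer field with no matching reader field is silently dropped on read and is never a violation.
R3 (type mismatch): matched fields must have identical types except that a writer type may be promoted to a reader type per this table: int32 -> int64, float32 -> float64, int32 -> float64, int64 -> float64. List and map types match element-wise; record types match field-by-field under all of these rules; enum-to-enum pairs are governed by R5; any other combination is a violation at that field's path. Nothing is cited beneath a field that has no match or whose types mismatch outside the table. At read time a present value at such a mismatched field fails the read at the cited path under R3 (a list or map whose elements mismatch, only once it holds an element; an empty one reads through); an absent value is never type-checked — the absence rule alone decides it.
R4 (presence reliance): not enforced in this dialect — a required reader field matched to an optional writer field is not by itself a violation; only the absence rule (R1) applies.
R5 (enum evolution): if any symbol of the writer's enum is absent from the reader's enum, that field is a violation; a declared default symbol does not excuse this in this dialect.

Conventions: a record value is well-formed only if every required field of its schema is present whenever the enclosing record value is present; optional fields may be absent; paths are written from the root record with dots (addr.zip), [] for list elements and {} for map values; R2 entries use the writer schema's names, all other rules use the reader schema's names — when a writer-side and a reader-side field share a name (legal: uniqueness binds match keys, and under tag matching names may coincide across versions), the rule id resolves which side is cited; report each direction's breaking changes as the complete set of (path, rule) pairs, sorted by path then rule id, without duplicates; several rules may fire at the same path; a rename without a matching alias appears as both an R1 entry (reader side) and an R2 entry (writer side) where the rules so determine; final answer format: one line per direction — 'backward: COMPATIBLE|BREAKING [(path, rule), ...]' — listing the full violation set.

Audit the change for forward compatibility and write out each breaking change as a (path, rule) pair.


forward: BREAKING [(city, R3), (height, R1)]

the writer's type comes first in each Account pair
forward for Account (reader v1, writer v2):
  status: paired with writer status (Role -> Role; writer optional)
  tags: no writer match
  enabled: paired with writer enabled (bool -> bool; writer optional)
  height: no writer match
  duration: paired with writer duration (int32 -> int32; writer required)
  city: paired with writer city (int32 -> string; writer required)
  blob: no writer match
  writer field factor has no reader counterpart
  rule R3 violated at city
  rule R1 violated at height
  => forward verdict for Account: BREAKING, 2 violation(s)
remaining Account differences; none change what is asked:
  removed field blob from record Account (its key "blob" joins the reserved list) -> triggers nothing under Account's printed rules — same verdict
  removed field tags from record Account (its key "tags" joins the reserved list) -> triggers nothing under Account's printed rules — same verdict


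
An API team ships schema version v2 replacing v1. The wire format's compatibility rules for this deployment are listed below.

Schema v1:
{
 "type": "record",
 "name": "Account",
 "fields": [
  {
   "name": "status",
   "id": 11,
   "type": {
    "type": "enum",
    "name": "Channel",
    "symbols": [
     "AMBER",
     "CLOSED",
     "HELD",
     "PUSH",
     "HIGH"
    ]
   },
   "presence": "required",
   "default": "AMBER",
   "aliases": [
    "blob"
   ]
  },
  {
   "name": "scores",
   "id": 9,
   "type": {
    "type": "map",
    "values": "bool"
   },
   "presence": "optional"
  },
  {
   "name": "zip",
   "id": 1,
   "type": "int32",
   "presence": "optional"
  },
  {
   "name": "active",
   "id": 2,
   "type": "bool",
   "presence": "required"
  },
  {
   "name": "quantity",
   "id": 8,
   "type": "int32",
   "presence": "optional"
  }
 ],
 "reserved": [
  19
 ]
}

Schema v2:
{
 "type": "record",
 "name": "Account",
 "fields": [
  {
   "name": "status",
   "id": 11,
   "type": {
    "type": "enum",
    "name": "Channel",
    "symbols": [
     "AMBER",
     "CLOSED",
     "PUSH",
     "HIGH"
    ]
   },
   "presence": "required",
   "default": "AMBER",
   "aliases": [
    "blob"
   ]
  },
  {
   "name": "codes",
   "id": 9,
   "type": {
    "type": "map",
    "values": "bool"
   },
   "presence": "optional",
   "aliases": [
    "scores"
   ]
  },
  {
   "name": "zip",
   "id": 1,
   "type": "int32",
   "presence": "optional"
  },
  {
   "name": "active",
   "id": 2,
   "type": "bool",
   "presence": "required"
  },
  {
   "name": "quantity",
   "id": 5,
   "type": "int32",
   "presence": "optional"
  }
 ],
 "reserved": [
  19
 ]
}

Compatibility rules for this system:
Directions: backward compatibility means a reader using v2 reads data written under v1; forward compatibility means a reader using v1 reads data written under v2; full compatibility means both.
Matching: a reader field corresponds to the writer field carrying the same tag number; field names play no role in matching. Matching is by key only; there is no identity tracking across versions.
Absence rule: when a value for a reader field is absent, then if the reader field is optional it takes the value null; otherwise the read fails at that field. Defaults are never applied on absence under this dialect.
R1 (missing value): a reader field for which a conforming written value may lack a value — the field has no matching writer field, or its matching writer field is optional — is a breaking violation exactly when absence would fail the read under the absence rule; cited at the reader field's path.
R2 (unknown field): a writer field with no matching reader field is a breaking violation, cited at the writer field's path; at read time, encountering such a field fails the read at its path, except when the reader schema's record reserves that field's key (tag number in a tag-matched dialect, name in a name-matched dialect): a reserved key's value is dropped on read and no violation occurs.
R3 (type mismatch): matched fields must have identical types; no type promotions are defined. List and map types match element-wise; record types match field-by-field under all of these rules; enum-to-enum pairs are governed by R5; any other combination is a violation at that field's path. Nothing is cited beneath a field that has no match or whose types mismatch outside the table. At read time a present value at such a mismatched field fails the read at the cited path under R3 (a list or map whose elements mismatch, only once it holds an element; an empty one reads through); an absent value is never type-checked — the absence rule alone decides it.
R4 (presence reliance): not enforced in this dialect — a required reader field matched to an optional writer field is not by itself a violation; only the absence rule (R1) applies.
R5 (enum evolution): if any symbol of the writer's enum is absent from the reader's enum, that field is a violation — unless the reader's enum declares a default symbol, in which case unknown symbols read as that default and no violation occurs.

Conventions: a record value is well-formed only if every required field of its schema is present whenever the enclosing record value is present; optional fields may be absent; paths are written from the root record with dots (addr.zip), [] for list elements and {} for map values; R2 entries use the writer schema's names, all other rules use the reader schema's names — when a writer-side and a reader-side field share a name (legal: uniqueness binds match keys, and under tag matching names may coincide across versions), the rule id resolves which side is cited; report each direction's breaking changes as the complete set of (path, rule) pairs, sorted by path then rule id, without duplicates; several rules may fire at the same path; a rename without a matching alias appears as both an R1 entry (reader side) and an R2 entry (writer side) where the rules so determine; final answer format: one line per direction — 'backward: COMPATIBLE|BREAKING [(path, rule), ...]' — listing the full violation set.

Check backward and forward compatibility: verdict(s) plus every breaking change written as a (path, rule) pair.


each type pair in Account: writer, then reader
checking backward for Account: reader v2 against writer v1:
  writer required, Channel -> Channel: reader status maps from writer status
  writer optional, map<string, bool> -> map<string, bool>: reader codes maps from writer scores
  writer optional, int32 -> int32: reader zip maps from writer zip
  writer required, bool -> bool: reader active maps from writer active
  no writer field matches reader quantity
  writer quantity: unknown to reader
  rule R2 violated at quantity
  rule R5 violated at status
  => 2 violation(s): backward is BREAKING for Account
checking forward for Account: reader v1 against writer v2:
  writer required, Channel -> Channel: reader status maps from writer status
  writer optional, map<string, bool> -> map<string, bool>: reader scores maps from writer codes
  writer optional, int32 -> int32: reader zip maps from writer zip
  writer required, bool -> bool: reader active maps from writer active
  no writer field matches reader quantity
  writer quantity: unknown to reader
  rule R2 violated at quantity
  => 1 violation(s): forward is BREAKING for Account

backward: BREAKING [(quantity, R2), (status, R5)]; forward: BREAKING [(quantity, R2)]
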